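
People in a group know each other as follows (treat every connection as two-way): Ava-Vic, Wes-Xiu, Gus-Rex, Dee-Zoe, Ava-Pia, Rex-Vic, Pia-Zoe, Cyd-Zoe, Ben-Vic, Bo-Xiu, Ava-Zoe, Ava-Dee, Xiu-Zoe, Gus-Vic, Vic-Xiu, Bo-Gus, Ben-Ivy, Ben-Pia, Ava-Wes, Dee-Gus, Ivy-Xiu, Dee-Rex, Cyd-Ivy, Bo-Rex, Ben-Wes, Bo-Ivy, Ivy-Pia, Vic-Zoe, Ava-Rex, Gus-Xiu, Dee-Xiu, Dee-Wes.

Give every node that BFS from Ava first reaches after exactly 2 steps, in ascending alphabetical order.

Ben, Bo, Cyd, Gus, Ivy, Xiu

Level 0: Ava
Level 1: Dee, Pia, Rex, Vic, Wes, Zoe
Level 2: Ben, Bo, Cyd, Gus, Ivy, Xiu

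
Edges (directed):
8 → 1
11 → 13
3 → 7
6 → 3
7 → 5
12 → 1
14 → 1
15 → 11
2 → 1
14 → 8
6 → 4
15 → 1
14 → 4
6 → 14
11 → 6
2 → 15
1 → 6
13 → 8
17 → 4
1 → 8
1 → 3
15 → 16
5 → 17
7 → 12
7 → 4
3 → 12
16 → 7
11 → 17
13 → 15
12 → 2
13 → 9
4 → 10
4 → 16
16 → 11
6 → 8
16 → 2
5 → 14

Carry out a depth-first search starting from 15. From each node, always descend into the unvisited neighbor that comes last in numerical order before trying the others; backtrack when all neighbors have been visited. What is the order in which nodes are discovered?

15 → 16 → 11 → 17 → 4 → 10 → 13 → 9 → 8 → 1 → 6 → 14 → 3 → 12 → 2 → 7 → 5

Visit 15
15 → 16
16 → 11
11 → 17
17 → 4
4 → 10
11 → 13
13 → 9
13 → 8
8 → 1
1 → 6
6 → 14
6 → 3
3 → 12
12 → 2
3 → 7
7 → 5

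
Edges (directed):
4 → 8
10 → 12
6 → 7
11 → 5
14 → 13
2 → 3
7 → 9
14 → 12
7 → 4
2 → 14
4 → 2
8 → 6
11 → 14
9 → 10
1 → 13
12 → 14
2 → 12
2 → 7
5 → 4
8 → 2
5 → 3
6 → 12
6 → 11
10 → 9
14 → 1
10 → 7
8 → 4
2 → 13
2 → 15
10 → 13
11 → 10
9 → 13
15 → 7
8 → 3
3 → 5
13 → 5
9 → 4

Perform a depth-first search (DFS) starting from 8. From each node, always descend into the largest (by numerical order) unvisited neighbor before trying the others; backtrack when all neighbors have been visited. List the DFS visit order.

Visit 8
8 → 6
6 → 12
12 → 14
14 → 13
13 → 5
5 → 4
4 → 2
2 → 15
15 → 7
7 → 9
9 → 10
2 → 3
14 → 1
6 → 11

8 → 6 → 12 → 14 → 13 → 5 → 4 → 2 → 15 → 7 → 9 → 10 → 3 → 1 → 11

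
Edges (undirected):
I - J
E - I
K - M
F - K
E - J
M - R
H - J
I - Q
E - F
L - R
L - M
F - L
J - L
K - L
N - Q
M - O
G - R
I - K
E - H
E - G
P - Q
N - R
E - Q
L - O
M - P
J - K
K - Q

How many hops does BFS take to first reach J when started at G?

2

Level 0: G
Level 1: E, R
Level 2: F, H, I, J, L, M, N, Q
Level 3: K, O, P
J first appears at level 2.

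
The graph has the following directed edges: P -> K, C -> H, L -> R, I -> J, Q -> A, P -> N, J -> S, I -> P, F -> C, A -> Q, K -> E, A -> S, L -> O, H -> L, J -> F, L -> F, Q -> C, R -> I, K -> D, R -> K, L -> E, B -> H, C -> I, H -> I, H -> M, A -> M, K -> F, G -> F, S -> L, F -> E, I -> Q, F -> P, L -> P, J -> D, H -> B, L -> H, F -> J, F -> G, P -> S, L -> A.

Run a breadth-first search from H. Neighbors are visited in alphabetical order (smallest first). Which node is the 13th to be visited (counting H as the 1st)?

Visit H; enqueue B, I, L, M → queue [B, I, L, M]
Visit B → queue [I, L, M]
Visit I; enqueue J, P, Q → queue [L, M, J, P, Q]
Visit L; enqueue A, E, F, O, R → queue [M, J, P, Q, A, E, F, O, R]
Visit M → queue [J, P, Q, A, E, F, O, R]
Visit J; enqueue D, S → queue [P, Q, A, E, F, O, R, D, S]
Visit P; enqueue K, N → queue [Q, A, E, F, O, R, D, S, K, N]
Visit Q; enqueue C → queue [A, E, F, O, R, D, S, K, N, C]
Visit A → queue [E, F, O, R, D, S, K, N, C]
Visit E → queue [F, O, R, D, S, K, N, C]
Visit F; enqueue G → queue [O, R, D, S, K, N, C, G]
Visit O → queue [R, D, S, K, N, C, G]
Visit R → queue [D, S, K, N, C, G]
Visit D → queue [S, K, N, C, G]
Visit S → queue [K, N, C, G]
Visit K → queue [N, C, G]
Visit N → queue [C, G]
Visit C → queue [G]
Visit G → queue []

Visit order: H, B, I, L, M, J, P, Q, A, E, F, O, R, D, S, K, N, C, G

R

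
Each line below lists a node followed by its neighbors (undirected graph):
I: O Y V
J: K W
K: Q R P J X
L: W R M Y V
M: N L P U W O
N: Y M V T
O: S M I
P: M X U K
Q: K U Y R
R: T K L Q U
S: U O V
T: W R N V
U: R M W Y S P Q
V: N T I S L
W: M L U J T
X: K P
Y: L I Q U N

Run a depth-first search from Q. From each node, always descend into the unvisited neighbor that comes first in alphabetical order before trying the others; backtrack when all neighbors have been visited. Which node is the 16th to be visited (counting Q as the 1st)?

Visit Q
Q → K
K → J
J → W
W → L
L → M
M → N
N → T
T → R
R → U
U → P
P → X
U → S
S → O
O → I
I → V
I → Y

Visit order: Q, K, J, W, L, M, N, T, R, U, P, X, S, O, I, V, Y

V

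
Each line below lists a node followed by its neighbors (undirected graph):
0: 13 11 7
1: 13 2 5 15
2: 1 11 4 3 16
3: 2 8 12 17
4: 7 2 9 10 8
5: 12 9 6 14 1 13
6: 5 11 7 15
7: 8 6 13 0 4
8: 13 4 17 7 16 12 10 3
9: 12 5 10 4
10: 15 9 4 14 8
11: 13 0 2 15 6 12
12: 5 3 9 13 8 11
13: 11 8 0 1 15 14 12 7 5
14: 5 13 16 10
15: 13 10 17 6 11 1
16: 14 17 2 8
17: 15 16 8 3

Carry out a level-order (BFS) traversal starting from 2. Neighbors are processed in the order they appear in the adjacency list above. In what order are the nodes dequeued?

2 1 11 4 3 16 13 5 15 0 6 12 7 9 10 8 17 14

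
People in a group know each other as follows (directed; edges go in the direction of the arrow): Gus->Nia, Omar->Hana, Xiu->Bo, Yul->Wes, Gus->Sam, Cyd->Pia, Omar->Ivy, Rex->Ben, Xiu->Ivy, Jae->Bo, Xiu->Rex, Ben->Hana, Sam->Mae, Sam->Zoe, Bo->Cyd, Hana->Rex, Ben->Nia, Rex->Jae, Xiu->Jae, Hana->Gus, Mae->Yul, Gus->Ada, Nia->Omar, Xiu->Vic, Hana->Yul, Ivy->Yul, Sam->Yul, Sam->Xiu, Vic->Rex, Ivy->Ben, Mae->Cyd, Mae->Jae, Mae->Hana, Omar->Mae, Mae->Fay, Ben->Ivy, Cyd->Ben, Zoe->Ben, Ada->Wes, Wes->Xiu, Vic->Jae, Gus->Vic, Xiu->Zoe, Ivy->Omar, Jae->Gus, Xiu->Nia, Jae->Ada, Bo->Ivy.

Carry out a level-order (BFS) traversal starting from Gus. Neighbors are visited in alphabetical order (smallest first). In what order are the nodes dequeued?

Visit Gus; enqueue Ada, Nia, Sam, Vic → queue [Ada, Nia, Sam, Vic]
Visit Ada; enqueue Wes → queue [Nia, Sam, Vic, Wes]
Visit Nia; enqueue Omar → queue [Sam, Vic, Wes, Omar]
Visit Sam; enqueue Mae, Xiu, Yul, Zoe → queue [Vic, Wes, Omar, Mae, Xiu, Yul, Zoe]
Visit Vic; enqueue Jae, Rex → queue [Wes, Omar, Mae, Xiu, Yul, Zoe, Jae, Rex]
Visit Wes → queue [Omar, Mae, Xiu, Yul, Zoe, Jae, Rex]
Visit Omar; enqueue Hana, Ivy → queue [Mae, Xiu, Yul, Zoe, Jae, Rex, Hana, Ivy]
Visit Mae; enqueue Cyd, Fay → queue [Xiu, Yul, Zoe, Jae, Rex, Hana, Ivy, Cyd, Fay]
Visit Xiu; enqueue Bo → queue [Yul, Zoe, Jae, Rex, Hana, Ivy, Cyd, Fay, Bo]
Visit Yul → queue [Zoe, Jae, Rex, Hana, Ivy, Cyd, Fay, Bo]
Visit Zoe; enqueue Ben → queue [Jae, Rex, Hana, Ivy, Cyd, Fay, Bo, Ben]
Visit Jae → queue [Rex, Hana, Ivy, Cyd, Fay, Bo, Ben]
Visit Rex → queue [Hana, Ivy, Cyd, Fay, Bo, Ben]
Visit Hana → queue [Ivy, Cyd, Fay, Bo, Ben]
Visit Ivy → queue [Cyd, Fay, Bo, Ben]
Visit Cyd; enqueue Pia → queue [Fay, Bo, Ben, Pia]
Visit Fay → queue [Bo, Ben, Pia]
Visit Bo → queue [Ben, Pia]
Visit Ben → queue [Pia]
Visit Pia → queue []

Gus Ada Nia Sam Vic Wes Omar Mae Xiu Yul Zoe Jae Rex Hana Ivy Cyd Fay Bo Ben Pia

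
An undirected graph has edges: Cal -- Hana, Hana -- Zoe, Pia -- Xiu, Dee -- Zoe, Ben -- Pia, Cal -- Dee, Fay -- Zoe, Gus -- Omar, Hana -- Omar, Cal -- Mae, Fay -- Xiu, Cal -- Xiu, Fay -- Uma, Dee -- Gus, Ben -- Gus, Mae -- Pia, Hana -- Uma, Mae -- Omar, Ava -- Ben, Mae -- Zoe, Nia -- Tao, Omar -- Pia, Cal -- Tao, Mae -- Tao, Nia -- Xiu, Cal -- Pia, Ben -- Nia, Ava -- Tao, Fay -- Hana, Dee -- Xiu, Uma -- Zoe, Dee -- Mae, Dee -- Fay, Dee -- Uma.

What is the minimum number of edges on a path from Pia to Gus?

Level 0: Pia
Level 1: Ben, Cal, Mae, Omar, Xiu
Level 2: Ava, Dee, Fay, Gus, Hana, Nia, Tao, Zoe
Level 3: Uma
Gus first appears at level 2.

2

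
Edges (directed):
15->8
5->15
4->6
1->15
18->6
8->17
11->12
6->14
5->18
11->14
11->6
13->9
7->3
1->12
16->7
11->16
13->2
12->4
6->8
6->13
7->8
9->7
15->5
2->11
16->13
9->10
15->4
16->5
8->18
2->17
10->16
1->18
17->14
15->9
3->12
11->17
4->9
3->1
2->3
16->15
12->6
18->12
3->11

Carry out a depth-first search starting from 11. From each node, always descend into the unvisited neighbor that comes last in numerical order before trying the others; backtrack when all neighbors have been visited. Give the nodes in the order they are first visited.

Visit 11
11 → 17
17 → 14
11 → 16
16 → 15
15 → 9
9 → 10
9 → 7
7 → 8
8 → 18
18 → 12
12 → 6
6 → 13
13 → 2
2 → 3
3 → 1
12 → 4
15 → 5

11, 17, 14, 16, 15, 9, 10, 7, 8, 18, 12, 6, 13, 2, 3, 1, 4, 5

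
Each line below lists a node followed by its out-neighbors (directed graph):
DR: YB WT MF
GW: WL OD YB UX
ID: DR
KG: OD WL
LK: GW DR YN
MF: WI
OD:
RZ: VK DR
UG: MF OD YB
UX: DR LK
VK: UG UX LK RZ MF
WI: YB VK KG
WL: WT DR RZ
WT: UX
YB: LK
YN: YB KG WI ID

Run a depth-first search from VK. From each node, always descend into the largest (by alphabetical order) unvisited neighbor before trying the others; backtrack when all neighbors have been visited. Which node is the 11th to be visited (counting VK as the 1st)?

Visit VK
VK → UX
UX → LK
LK → YN
YN → YB
YN → WI
WI → KG
KG → WL
WL → WT
WL → RZ
RZ → DR
DR → MF
KG → OD
YN → ID
LK → GW
VK → UG

Visit order: VK, UX, LK, YN, YB, WI, KG, WL, WT, RZ, DR, MF, OD, ID, GW, UG

DR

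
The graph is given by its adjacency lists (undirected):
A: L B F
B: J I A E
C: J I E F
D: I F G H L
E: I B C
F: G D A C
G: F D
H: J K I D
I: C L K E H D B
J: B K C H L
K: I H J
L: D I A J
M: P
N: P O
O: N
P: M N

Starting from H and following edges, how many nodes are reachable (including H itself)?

BFS from H visits: H, D, I, J, K, F, G, L, B, C, E, A
Reachable nodes: 12 of 16 total.

12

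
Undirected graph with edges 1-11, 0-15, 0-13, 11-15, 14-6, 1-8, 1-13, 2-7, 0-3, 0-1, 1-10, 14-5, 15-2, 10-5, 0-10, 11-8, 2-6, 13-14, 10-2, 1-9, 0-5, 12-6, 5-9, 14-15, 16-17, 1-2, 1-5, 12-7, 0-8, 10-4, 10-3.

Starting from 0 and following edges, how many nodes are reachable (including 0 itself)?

BFS from 0 visits: 0, 1, 3, 5, 8, 10, 13, 15, 2, 9, 11, 14, 4, 6, 7, 12
Reachable nodes: 16 of 18 total.

16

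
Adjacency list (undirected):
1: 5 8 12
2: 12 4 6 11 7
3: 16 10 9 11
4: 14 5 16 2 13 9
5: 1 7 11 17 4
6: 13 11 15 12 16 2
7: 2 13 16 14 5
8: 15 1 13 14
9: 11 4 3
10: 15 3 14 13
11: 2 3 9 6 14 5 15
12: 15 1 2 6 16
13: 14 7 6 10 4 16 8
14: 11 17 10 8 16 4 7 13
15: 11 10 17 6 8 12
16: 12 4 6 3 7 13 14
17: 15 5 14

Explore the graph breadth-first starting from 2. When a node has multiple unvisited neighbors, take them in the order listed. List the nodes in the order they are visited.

2, 12, 4, 6, 11, 7, 15, 1, 16, 14, 5, 13, 9, 3, 10, 17, 8

Visit 2; enqueue 12, 4, 6, 11, 7 → queue [12, 4, 6, 11, 7]
Visit 12; enqueue 15, 1, 16 → queue [4, 6, 11, 7, 15, 1, 16]
Visit 4; enqueue 14, 5, 13, 9 → queue [6, 11, 7, 15, 1, 16, 14, 5, 13, 9]
Visit 6 → queue [11, 7, 15, 1, 16, 14, 5, 13, 9]
Visit 11; enqueue 3 → queue [7, 15, 1, 16, 14, 5, 13, 9, 3]
Visit 7 → queue [15, 1, 16, 14, 5, 13, 9, 3]
Visit 15; enqueue 10, 17, 8 → queue [1, 16, 14, 5, 13, 9, 3, 10, 17, 8]
Visit 1 → queue [16, 14, 5, 13, 9, 3, 10, 17, 8]
Visit 16 → queue [14, 5, 13, 9, 3, 10, 17, 8]
Visit 14 → queue [5, 13, 9, 3, 10, 17, 8]
Visit 5 → queue [13, 9, 3, 10, 17, 8]
Visit 13 → queue [9, 3, 10, 17, 8]
Visit 9 → queue [3, 10, 17, 8]
Visit 3 → queue [10, 17, 8]
Visit 10 → queue [17, 8]
Visit 17 → queue [8]
Visit 8 → queue []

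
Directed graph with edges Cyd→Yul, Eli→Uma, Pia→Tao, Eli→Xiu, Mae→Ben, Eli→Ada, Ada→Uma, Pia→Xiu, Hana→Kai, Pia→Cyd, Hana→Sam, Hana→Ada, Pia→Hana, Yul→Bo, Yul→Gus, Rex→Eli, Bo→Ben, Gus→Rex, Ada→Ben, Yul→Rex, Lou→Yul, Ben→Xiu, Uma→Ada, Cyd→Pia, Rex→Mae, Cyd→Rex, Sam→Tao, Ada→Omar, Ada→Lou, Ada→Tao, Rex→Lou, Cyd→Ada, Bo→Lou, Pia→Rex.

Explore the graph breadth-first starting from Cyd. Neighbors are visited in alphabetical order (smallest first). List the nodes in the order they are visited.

Cyd → Ada → Pia → Rex → Yul → Ben → Lou → Omar → Tao → Uma → Hana → Xiu → Eli → Mae → Bo → Gus → Kai → Sam

Visit Cyd; enqueue Ada, Pia, Rex, Yul → queue [Ada, Pia, Rex, Yul]
Visit Ada; enqueue Ben, Lou, Omar, Tao, Uma → queue [Pia, Rex, Yul, Ben, Lou, Omar, Tao, Uma]
Visit Pia; enqueue Hana, Xiu → queue [Rex, Yul, Ben, Lou, Omar, Tao, Uma, Hana, Xiu]
Visit Rex; enqueue Eli, Mae → queue [Yul, Ben, Lou, Omar, Tao, Uma, Hana, Xiu, Eli, Mae]
Visit Yul; enqueue Bo, Gus → queue [Ben, Lou, Omar, Tao, Uma, Hana, Xiu, Eli, Mae, Bo, Gus]
Visit Ben → queue [Lou, Omar, Tao, Uma, Hana, Xiu, Eli, Mae, Bo, Gus]
Visit Lou → queue [Omar, Tao, Uma, Hana, Xiu, Eli, Mae, Bo, Gus]
Visit Omar → queue [Tao, Uma, Hana, Xiu, Eli, Mae, Bo, Gus]
Visit Tao → queue [Uma, Hana, Xiu, Eli, Mae, Bo, Gus]
Visit Uma → queue [Hana, Xiu, Eli, Mae, Bo, Gus]
Visit Hana; enqueue Kai, Sam → queue [Xiu, Eli, Mae, Bo, Gus, Kai, Sam]
Visit Xiu → queue [Eli, Mae, Bo, Gus, Kai, Sam]
Visit Eli → queue [Mae, Bo, Gus, Kai, Sam]
Visit Mae → queue [Bo, Gus, Kai, Sam]
Visit Bo → queue [Gus, Kai, Sam]
Visit Gus → queue [Kai, Sam]
Visit Kai → queue [Sam]
Visit Sam → queue []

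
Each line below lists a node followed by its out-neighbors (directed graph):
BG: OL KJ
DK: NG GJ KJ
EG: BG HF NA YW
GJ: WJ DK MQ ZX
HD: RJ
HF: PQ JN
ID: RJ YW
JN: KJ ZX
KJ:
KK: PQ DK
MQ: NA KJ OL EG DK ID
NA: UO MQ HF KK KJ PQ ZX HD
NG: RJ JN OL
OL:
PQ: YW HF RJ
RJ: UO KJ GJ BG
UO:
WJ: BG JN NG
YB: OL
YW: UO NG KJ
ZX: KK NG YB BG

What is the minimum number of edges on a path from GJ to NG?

2

Level 0: GJ
Level 1: DK, MQ, WJ, ZX
Level 2: BG, EG, ID, JN, KJ, KK, NA, NG, OL, YB
Level 3: HD, HF, PQ, RJ, UO, YW
NG first appears at level 2.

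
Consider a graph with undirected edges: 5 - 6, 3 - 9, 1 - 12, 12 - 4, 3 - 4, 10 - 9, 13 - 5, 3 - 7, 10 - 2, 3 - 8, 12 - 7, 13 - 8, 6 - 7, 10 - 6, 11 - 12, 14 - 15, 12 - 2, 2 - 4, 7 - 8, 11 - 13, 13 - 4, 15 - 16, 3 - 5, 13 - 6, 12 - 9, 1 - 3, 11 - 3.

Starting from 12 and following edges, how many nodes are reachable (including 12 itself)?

BFS from 12 visits: 12, 1, 2, 4, 7, 9, 11, 3, 10, 13, 6, 8, 5
Reachable nodes: 13 of 16 total.

13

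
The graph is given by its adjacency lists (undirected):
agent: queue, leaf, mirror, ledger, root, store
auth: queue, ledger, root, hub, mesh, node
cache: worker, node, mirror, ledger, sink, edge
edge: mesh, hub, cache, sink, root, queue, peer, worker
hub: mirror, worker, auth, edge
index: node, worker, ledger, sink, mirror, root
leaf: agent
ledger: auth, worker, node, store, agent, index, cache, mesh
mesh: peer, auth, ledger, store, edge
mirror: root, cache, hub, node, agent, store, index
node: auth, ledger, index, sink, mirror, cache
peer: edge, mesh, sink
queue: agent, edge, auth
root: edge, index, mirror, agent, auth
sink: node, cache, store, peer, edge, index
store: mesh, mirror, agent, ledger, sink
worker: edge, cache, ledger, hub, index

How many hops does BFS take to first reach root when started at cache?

Level 0: cache
Level 1: edge, ledger, mirror, node, sink, worker
Level 2: agent, auth, hub, index, mesh, peer, queue, root, store
Level 3: leaf
root first appears at level 2.

2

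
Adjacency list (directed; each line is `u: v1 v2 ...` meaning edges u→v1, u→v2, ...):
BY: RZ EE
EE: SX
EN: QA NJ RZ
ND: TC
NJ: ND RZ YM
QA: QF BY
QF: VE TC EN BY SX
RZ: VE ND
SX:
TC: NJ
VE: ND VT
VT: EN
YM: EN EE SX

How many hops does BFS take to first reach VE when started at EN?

Level 0: EN
Level 1: NJ, QA, RZ
Level 2: BY, ND, QF, VE, YM
Level 3: EE, SX, TC, VT
VE first appears at level 2.

2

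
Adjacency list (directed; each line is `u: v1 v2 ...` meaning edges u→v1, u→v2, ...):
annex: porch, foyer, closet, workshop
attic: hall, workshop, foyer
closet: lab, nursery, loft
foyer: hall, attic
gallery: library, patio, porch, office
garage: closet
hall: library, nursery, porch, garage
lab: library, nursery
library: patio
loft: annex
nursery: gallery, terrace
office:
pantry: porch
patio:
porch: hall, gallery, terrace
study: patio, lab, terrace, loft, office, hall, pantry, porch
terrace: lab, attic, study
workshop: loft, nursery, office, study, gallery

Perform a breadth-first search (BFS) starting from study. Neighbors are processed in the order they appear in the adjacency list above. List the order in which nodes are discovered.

study, patio, lab, terrace, loft, office, hall, pantry, porch, library, nursery, attic, annex, garage, gallery, workshop, foyer, closet

Visit study; enqueue patio, lab, terrace, loft, office, hall, pantry, porch → queue [patio, lab, terrace, loft, office, hall, pantry, porch]
Visit patio → queue [lab, terrace, loft, office, hall, pantry, porch]
Visit lab; enqueue library, nursery → queue [terrace, loft, office, hall, pantry, porch, library, nursery]
Visit terrace; enqueue attic → queue [loft, office, hall, pantry, porch, library, nursery, attic]
Visit loft; enqueue annex → queue [office, hall, pantry, porch, library, nursery, attic, annex]
Visit office → queue [hall, pantry, porch, library, nursery, attic, annex]
Visit hall; enqueue garage → queue [pantry, porch, library, nursery, attic, annex, garage]
Visit pantry → queue [porch, library, nursery, attic, annex, garage]
Visit porch; enqueue gallery → queue [library, nursery, attic, annex, garage, gallery]
Visit library → queue [nursery, attic, annex, garage, gallery]
Visit nursery → queue [attic, annex, garage, gallery]
Visit attic; enqueue workshop, foyer → queue [annex, garage, gallery, workshop, foyer]
Visit annex; enqueue closet → queue [garage, gallery, workshop, foyer, closet]
Visit garage → queue [gallery, workshop, foyer, closet]
Visit gallery → queue [workshop, foyer, closet]
Visit workshop → queue [foyer, closet]
Visit foyer → queue [closet]
Visit closet → queue []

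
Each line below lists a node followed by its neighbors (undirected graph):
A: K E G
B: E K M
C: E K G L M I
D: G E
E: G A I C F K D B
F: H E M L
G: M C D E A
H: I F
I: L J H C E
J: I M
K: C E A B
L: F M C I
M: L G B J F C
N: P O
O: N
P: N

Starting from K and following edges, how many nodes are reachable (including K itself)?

BFS from K visits: K, C, E, A, B, G, L, M, I, F, D, J, H
Reachable nodes: 13 of 16 total.

13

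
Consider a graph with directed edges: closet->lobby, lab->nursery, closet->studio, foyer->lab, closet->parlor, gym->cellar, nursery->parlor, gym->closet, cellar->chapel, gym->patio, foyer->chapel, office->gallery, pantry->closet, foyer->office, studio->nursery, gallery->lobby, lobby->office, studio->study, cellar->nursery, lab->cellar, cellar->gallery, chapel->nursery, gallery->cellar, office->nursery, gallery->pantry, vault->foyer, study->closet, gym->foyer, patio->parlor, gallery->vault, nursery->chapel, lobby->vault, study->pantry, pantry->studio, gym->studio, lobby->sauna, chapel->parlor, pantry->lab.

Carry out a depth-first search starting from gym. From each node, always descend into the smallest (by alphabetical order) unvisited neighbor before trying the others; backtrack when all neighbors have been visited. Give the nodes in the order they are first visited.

gym, cellar, chapel, nursery, parlor, gallery, lobby, office, sauna, vault, foyer, lab, pantry, closet, studio, study, patio

Visit gym
gym → cellar
cellar → chapel
chapel → nursery
nursery → parlor
cellar → gallery
gallery → lobby
lobby → office
lobby → sauna
lobby → vault
vault → foyer
foyer → lab
gallery → pantry
pantry → closet
closet → studio
studio → study
gym → patio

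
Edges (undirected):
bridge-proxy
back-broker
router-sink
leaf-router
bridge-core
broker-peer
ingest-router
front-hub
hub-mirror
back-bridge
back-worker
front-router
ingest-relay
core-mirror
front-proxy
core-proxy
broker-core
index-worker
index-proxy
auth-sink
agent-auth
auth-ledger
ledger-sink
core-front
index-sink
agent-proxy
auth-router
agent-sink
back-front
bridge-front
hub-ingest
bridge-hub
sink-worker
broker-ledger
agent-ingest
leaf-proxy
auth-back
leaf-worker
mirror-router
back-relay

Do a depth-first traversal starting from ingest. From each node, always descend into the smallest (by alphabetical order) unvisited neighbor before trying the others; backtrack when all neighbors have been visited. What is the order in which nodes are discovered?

ingest, agent, auth, back, bridge, core, broker, ledger, sink, index, proxy, front, hub, mirror, router, leaf, worker, peer, relay

Visit ingest
ingest → agent
agent → auth
auth → back
back → bridge
bridge → core
core → broker
broker → ledger
ledger → sink
sink → index
index → proxy
proxy → front
front → hub
hub → mirror
mirror → router
router → leaf
leaf → worker
broker → peer
back → relay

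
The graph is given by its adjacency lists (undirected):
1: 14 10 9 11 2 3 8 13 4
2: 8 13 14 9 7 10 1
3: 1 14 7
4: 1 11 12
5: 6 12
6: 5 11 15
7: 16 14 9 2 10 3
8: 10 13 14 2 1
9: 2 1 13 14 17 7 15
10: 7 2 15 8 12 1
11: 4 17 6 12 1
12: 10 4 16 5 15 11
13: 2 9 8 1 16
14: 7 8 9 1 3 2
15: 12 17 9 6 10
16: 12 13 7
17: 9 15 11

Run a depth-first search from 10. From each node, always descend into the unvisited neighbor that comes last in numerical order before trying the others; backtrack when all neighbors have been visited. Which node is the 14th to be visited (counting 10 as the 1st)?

Visit 10
10 → 15
15 → 17
17 → 11
11 → 12
12 → 16
16 → 13
13 → 9
9 → 14
14 → 8
8 → 2
2 → 7
7 → 3
3 → 1
1 → 4
12 → 5
5 → 6

Visit order: 10, 15, 17, 11, 12, 16, 13, 9, 14, 8, 2, 7, 3, 1, 4, 5, 6

1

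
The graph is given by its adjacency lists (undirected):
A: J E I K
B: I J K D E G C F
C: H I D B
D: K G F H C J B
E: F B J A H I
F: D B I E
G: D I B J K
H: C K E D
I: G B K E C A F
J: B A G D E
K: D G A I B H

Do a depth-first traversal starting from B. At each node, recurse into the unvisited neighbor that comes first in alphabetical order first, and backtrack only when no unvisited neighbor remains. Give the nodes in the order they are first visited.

B, C, D, F, E, A, I, G, J, K, H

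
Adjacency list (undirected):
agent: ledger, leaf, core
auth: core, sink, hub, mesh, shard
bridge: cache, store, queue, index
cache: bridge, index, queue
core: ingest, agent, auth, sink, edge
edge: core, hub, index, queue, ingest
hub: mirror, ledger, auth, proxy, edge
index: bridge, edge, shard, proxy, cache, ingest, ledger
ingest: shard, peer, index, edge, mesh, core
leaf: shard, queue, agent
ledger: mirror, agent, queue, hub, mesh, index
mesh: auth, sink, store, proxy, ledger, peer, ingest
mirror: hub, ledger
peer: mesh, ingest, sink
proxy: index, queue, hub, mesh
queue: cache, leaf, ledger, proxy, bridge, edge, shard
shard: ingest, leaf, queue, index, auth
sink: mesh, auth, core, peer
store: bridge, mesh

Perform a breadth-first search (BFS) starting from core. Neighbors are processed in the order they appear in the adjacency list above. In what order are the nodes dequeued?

core, ingest, agent, auth, sink, edge, shard, peer, index, mesh, ledger, leaf, hub, queue, bridge, proxy, cache, store, mirror

Visit core; enqueue ingest, agent, auth, sink, edge → queue [ingest, agent, auth, sink, edge]
Visit ingest; enqueue shard, peer, index, mesh → queue [agent, auth, sink, edge, shard, peer, index, mesh]
Visit agent; enqueue ledger, leaf → queue [auth, sink, edge, shard, peer, index, mesh, ledger, leaf]
Visit auth; enqueue hub → queue [sink, edge, shard, peer, index, mesh, ledger, leaf, hub]
Visit sink → queue [edge, shard, peer, index, mesh, ledger, leaf, hub]
Visit edge; enqueue queue → queue [shard, peer, index, mesh, ledger, leaf, hub, queue]
Visit shard → queue [peer, index, mesh, ledger, leaf, hub, queue]
Visit peer → queue [index, mesh, ledger, leaf, hub, queue]
Visit index; enqueue bridge, proxy, cache → queue [mesh, ledger, leaf, hub, queue, bridge, proxy, cache]
Visit mesh; enqueue store → queue [ledger, leaf, hub, queue, bridge, proxy, cache, store]
Visit ledger; enqueue mirror → queue [leaf, hub, queue, bridge, proxy, cache, store, mirror]
Visit leaf → queue [hub, queue, bridge, proxy, cache, store, mirror]
Visit hub → queue [queue, bridge, proxy, cache, store, mirror]
Visit queue → queue [bridge, proxy, cache, store, mirror]
Visit bridge → queue [proxy, cache, store, mirror]
Visit proxy → queue [cache, store, mirror]
Visit cache → queue [store, mirror]
Visit store → queue [mirror]
Visit mirror → queue []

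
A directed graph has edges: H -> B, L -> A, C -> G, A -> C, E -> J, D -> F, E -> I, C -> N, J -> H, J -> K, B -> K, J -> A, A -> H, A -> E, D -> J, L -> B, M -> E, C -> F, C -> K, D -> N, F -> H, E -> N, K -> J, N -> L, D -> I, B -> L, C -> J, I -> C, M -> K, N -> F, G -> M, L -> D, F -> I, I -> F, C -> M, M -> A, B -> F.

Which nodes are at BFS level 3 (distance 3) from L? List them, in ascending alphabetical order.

G, M

Level 0: L
Level 1: A, B, D
Level 2: C, E, F, H, I, J, K, N
Level 3: G, M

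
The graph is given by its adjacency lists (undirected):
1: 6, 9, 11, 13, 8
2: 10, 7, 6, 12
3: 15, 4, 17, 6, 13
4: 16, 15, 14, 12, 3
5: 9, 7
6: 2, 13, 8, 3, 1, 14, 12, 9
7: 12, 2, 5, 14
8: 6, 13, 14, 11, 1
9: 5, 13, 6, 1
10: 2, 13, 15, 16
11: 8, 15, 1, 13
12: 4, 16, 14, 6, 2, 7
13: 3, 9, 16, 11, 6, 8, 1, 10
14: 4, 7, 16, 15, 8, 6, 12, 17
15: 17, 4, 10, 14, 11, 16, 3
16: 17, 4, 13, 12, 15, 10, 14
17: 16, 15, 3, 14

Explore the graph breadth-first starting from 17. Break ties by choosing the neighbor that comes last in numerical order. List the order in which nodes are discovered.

Visit 17; enqueue 16, 15, 14, 3 → queue [16, 15, 14, 3]
Visit 16; enqueue 13, 12, 10, 4 → queue [15, 14, 3, 13, 12, 10, 4]
Visit 15; enqueue 11 → queue [14, 3, 13, 12, 10, 4, 11]
Visit 14; enqueue 8, 7, 6 → queue [3, 13, 12, 10, 4, 11, 8, 7, 6]
Visit 3 → queue [13, 12, 10, 4, 11, 8, 7, 6]
Visit 13; enqueue 9, 1 → queue [12, 10, 4, 11, 8, 7, 6, 9, 1]
Visit 12; enqueue 2 → queue [10, 4, 11, 8, 7, 6, 9, 1, 2]
Visit 10 → queue [4, 11, 8, 7, 6, 9, 1, 2]
Visit 4 → queue [11, 8, 7, 6, 9, 1, 2]
Visit 11 → queue [8, 7, 6, 9, 1, 2]
Visit 8 → queue [7, 6, 9, 1, 2]
Visit 7; enqueue 5 → queue [6, 9, 1, 2, 5]
Visit 6 → queue [9, 1, 2, 5]
Visit 9 → queue [1, 2, 5]
Visit 1 → queue [2, 5]
Visit 2 → queue [5]
Visit 5 → queue []

17 16 15 14 3 13 12 10 4 11 8 7 6 9 1 2 5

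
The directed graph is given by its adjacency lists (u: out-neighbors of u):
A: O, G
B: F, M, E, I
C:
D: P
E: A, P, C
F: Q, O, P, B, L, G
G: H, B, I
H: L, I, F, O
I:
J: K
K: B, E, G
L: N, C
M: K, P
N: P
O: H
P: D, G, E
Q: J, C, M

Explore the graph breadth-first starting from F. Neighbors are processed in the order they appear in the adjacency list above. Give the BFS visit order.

Visit F; enqueue Q, O, P, B, L, G → queue [Q, O, P, B, L, G]
Visit Q; enqueue J, C, M → queue [O, P, B, L, G, J, C, M]
Visit O; enqueue H → queue [P, B, L, G, J, C, M, H]
Visit P; enqueue D, E → queue [B, L, G, J, C, M, H, D, E]
Visit B; enqueue I → queue [L, G, J, C, M, H, D, E, I]
Visit L; enqueue N → queue [G, J, C, M, H, D, E, I, N]
Visit G → queue [J, C, M, H, D, E, I, N]
Visit J; enqueue K → queue [C, M, H, D, E, I, N, K]
Visit C → queue [M, H, D, E, I, N, K]
Visit M → queue [H, D, E, I, N, K]
Visit H → queue [D, E, I, N, K]
Visit D → queue [E, I, N, K]
Visit E; enqueue A → queue [I, N, K, A]
Visit I → queue [N, K, A]
Visit N → queue [K, A]
Visit K → queue [A]
Visit A → queue []

F -> Q -> O -> P -> B -> L -> G -> J -> C -> M -> H -> D -> E -> I -> N -> K -> A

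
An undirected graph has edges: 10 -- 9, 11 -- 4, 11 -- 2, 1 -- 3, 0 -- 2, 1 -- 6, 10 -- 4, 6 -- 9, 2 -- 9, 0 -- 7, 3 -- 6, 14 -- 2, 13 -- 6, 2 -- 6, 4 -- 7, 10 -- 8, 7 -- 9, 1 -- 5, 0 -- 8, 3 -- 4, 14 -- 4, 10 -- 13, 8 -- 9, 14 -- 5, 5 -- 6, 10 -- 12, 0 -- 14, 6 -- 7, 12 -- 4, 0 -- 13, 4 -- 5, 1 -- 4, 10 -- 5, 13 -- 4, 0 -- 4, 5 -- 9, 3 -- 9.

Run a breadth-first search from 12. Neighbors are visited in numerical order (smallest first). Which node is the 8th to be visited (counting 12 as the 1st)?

7

Visit 12; enqueue 4, 10 → queue [4, 10]
Visit 4; enqueue 0, 1, 3, 5, 7, 11, 13, 14 → queue [10, 0, 1, 3, 5, 7, 11, 13, 14]
Visit 10; enqueue 8, 9 → queue [0, 1, 3, 5, 7, 11, 13, 14, 8, 9]
Visit 0; enqueue 2 → queue [1, 3, 5, 7, 11, 13, 14, 8, 9, 2]
Visit 1; enqueue 6 → queue [3, 5, 7, 11, 13, 14, 8, 9, 2, 6]
Visit 3 → queue [5, 7, 11, 13, 14, 8, 9, 2, 6]
Visit 5 → queue [7, 11, 13, 14, 8, 9, 2, 6]
Visit 7 → queue [11, 13, 14, 8, 9, 2, 6]
Visit 11 → queue [13, 14, 8, 9, 2, 6]
Visit 13 → queue [14, 8, 9, 2, 6]
Visit 14 → queue [8, 9, 2, 6]
Visit 8 → queue [9, 2, 6]
Visit 9 → queue [2, 6]
Visit 2 → queue [6]
Visit 6 → queue []

Visit order: 12, 4, 10, 0, 1, 3, 5, 7, 11, 13, 14, 8, 9, 2, 6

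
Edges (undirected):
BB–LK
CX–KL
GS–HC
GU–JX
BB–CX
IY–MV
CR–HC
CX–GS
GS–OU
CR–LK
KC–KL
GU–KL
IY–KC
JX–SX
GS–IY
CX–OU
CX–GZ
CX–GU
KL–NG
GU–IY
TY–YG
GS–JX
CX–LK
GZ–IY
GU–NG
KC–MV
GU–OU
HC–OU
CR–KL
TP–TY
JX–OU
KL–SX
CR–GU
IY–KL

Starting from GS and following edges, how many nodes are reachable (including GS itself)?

16

BFS from GS visits: GS, CX, HC, IY, JX, OU, BB, GU, GZ, KL, LK, CR, KC, MV, SX, NG
Reachable nodes: 16 of 19 total.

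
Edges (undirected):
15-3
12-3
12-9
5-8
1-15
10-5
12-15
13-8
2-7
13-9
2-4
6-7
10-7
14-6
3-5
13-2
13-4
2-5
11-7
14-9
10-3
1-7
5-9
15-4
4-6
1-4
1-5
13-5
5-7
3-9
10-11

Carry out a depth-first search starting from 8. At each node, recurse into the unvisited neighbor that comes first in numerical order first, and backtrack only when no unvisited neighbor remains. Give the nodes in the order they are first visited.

8 -> 5 -> 1 -> 4 -> 2 -> 7 -> 6 -> 14 -> 9 -> 3 -> 10 -> 11 -> 12 -> 15 -> 13

Visit 8
8 → 5
5 → 1
1 → 4
4 → 2
2 → 7
7 → 6
6 → 14
14 → 9
9 → 3
3 → 10
10 → 11
3 → 12
12 → 15
9 → 13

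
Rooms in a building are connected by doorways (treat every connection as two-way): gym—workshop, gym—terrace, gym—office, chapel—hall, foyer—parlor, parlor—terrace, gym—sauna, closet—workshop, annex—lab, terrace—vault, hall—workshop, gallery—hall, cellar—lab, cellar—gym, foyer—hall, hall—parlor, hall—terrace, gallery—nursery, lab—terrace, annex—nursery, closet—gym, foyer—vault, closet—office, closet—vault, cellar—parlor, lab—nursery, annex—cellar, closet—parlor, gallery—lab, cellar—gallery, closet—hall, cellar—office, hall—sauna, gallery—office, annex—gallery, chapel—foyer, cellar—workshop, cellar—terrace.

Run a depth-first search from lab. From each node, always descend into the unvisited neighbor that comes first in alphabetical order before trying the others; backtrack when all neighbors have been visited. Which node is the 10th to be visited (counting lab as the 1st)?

Visit lab
lab → annex
annex → cellar
cellar → gallery
gallery → hall
hall → chapel
chapel → foyer
foyer → parlor
parlor → closet
closet → gym
gym → office
gym → sauna
gym → terrace
terrace → vault
gym → workshop
gallery → nursery

Visit order: lab, annex, cellar, gallery, hall, chapel, foyer, parlor, closet, gym, office, sauna, terrace, vault, workshop, nursery

gym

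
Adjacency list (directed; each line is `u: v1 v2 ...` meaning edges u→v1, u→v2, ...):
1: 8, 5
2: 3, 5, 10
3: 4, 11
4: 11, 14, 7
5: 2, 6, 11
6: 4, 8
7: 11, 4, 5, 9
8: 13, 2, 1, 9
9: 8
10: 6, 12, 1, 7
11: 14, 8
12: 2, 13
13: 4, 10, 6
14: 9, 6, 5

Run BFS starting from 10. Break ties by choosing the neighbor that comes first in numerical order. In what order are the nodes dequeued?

10, 1, 6, 7, 12, 5, 8, 4, 9, 11, 2, 13, 14, 3

Visit 10; enqueue 1, 6, 7, 12 → queue [1, 6, 7, 12]
Visit 1; enqueue 5, 8 → queue [6, 7, 12, 5, 8]
Visit 6; enqueue 4 → queue [7, 12, 5, 8, 4]
Visit 7; enqueue 9, 11 → queue [12, 5, 8, 4, 9, 11]
Visit 12; enqueue 2, 13 → queue [5, 8, 4, 9, 11, 2, 13]
Visit 5 → queue [8, 4, 9, 11, 2, 13]
Visit 8 → queue [4, 9, 11, 2, 13]
Visit 4; enqueue 14 → queue [9, 11, 2, 13, 14]
Visit 9 → queue [11, 2, 13, 14]
Visit 11 → queue [2, 13, 14]
Visit 2; enqueue 3 → queue [13, 14, 3]
Visit 13 → queue [14, 3]
Visit 14 → queue [3]
Visit 3 → queue []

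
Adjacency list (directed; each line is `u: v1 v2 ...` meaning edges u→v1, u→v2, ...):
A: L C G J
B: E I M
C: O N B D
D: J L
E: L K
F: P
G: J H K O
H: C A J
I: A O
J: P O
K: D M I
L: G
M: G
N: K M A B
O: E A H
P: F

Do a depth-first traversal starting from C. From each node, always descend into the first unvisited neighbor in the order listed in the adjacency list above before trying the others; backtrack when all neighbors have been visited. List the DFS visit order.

Visit C
C → O
O → E
E → L
L → G
G → J
J → P
P → F
G → H
H → A
G → K
K → D
K → M
K → I
C → N
N → B

C → O → E → L → G → J → P → F → H → A → K → D → M → I → N → B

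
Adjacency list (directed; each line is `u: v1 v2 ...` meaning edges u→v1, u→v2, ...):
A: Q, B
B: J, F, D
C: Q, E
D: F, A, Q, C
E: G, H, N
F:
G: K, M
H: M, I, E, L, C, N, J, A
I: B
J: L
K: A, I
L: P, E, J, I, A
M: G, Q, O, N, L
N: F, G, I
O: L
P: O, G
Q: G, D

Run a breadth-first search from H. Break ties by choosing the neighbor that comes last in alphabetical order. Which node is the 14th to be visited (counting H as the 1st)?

Visit H; enqueue N, M, L, J, I, E, C, A → queue [N, M, L, J, I, E, C, A]
Visit N; enqueue G, F → queue [M, L, J, I, E, C, A, G, F]
Visit M; enqueue Q, O → queue [L, J, I, E, C, A, G, F, Q, O]
Visit L; enqueue P → queue [J, I, E, C, A, G, F, Q, O, P]
Visit J → queue [I, E, C, A, G, F, Q, O, P]
Visit I; enqueue B → queue [E, C, A, G, F, Q, O, P, B]
Visit E → queue [C, A, G, F, Q, O, P, B]
Visit C → queue [A, G, F, Q, O, P, B]
Visit A → queue [G, F, Q, O, P, B]
Visit G; enqueue K → queue [F, Q, O, P, B, K]
Visit F → queue [Q, O, P, B, K]
Visit Q; enqueue D → queue [O, P, B, K, D]
Visit O → queue [P, B, K, D]
Visit P → queue [B, K, D]
Visit B → queue [K, D]
Visit K → queue [D]
Visit D → queue []

Visit order: H, N, M, L, J, I, E, C, A, G, F, Q, O, P, B, K, D

P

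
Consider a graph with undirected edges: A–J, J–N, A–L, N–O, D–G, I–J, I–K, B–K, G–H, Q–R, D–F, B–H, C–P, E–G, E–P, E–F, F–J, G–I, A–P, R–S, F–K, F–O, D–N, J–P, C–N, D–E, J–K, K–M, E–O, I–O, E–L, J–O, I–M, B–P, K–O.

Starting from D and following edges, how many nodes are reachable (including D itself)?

BFS from D visits: D, E, F, G, N, L, O, P, J, K, H, I, C, A, B, M
Reachable nodes: 16 of 19 total.

16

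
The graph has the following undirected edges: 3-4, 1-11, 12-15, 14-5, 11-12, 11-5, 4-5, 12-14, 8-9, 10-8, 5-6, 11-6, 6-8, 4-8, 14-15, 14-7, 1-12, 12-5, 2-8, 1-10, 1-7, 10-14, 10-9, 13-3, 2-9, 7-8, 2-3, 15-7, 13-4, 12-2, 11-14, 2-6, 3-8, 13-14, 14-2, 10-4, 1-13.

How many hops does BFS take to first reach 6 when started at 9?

Level 0: 9
Level 1: 2, 8, 10
Level 2: 1, 3, 4, 6, 7, 12, 14
Level 3: 5, 11, 13, 15
6 first appears at level 2.

2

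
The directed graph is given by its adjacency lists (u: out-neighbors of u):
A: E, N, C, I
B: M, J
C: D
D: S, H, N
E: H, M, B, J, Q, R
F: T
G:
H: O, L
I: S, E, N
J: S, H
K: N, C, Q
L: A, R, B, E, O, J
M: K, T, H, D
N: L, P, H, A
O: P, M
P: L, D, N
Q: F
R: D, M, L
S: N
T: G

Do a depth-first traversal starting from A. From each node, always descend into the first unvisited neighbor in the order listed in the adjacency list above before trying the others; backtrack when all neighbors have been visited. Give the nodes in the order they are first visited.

A, E, H, O, P, L, R, D, S, N, M, K, C, Q, F, T, G, B, J, I

Visit A
A → E
E → H
H → O
O → P
P → L
L → R
R → D
D → S
S → N
R → M
M → K
K → C
K → Q
Q → F
F → T
T → G
L → B
B → J
A → I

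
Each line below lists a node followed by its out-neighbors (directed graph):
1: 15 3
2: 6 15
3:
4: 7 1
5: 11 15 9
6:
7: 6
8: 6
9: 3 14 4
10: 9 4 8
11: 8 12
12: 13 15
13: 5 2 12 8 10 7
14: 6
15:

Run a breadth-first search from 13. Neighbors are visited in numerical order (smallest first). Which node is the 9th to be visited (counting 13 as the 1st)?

15

Visit 13; enqueue 2, 5, 7, 8, 10, 12 → queue [2, 5, 7, 8, 10, 12]
Visit 2; enqueue 6, 15 → queue [5, 7, 8, 10, 12, 6, 15]
Visit 5; enqueue 9, 11 → queue [7, 8, 10, 12, 6, 15, 9, 11]
Visit 7 → queue [8, 10, 12, 6, 15, 9, 11]
Visit 8 → queue [10, 12, 6, 15, 9, 11]
Visit 10; enqueue 4 → queue [12, 6, 15, 9, 11, 4]
Visit 12 → queue [6, 15, 9, 11, 4]
Visit 6 → queue [15, 9, 11, 4]
Visit 15 → queue [9, 11, 4]
Visit 9; enqueue 3, 14 → queue [11, 4, 3, 14]
Visit 11 → queue [4, 3, 14]
Visit 4; enqueue 1 → queue [3, 14, 1]
Visit 3 → queue [14, 1]
Visit 14 → queue [1]
Visit 1 → queue []

Visit order: 13, 2, 5, 7, 8, 10, 12, 6, 15, 9, 11, 4, 3, 14, 1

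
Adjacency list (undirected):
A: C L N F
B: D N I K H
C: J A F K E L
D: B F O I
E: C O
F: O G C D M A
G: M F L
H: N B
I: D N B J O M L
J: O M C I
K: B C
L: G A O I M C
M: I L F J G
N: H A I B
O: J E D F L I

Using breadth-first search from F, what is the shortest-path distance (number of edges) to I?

2

Level 0: F
Level 1: A, C, D, G, M, O
Level 2: B, E, I, J, K, L, N
Level 3: H
I first appears at level 2.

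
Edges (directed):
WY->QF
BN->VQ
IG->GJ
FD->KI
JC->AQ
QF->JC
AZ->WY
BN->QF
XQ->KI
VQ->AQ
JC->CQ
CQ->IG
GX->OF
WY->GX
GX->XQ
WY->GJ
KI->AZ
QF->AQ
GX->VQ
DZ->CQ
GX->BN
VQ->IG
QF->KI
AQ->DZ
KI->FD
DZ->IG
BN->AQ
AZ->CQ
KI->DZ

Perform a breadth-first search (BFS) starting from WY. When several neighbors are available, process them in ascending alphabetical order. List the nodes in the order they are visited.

Visit WY; enqueue GJ, GX, QF → queue [GJ, GX, QF]
Visit GJ → queue [GX, QF]
Visit GX; enqueue BN, OF, VQ, XQ → queue [QF, BN, OF, VQ, XQ]
Visit QF; enqueue AQ, JC, KI → queue [BN, OF, VQ, XQ, AQ, JC, KI]
Visit BN → queue [OF, VQ, XQ, AQ, JC, KI]
Visit OF → queue [VQ, XQ, AQ, JC, KI]
Visit VQ; enqueue IG → queue [XQ, AQ, JC, KI, IG]
Visit XQ → queue [AQ, JC, KI, IG]
Visit AQ; enqueue DZ → queue [JC, KI, IG, DZ]
Visit JC; enqueue CQ → queue [KI, IG, DZ, CQ]
Visit KI; enqueue AZ, FD → queue [IG, DZ, CQ, AZ, FD]
Visit IG → queue [DZ, CQ, AZ, FD]
Visit DZ → queue [CQ, AZ, FD]
Visit CQ → queue [AZ, FD]
Visit AZ → queue [FD]
Visit FD → queue []

WY, GJ, GX, QF, BN, OF, VQ, XQ, AQ, JC, KI, IG, DZ, CQ, AZ, FD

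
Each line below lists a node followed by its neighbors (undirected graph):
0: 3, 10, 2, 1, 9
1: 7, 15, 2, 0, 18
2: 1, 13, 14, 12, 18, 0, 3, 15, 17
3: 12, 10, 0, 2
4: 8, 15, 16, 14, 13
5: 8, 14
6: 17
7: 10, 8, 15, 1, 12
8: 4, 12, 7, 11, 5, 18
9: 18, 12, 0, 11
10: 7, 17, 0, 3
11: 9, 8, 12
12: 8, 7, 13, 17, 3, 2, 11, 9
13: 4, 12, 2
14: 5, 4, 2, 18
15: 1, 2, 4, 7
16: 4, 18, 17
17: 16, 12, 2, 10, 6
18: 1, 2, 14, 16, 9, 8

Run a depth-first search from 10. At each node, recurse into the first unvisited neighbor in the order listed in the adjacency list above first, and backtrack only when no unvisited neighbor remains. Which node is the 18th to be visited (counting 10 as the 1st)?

11

Visit 10
10 → 7
7 → 8
8 → 4
4 → 15
15 → 1
1 → 2
2 → 13
13 → 12
12 → 17
17 → 16
16 → 18
18 → 14
14 → 5
18 → 9
9 → 0
0 → 3
9 → 11
17 → 6

Visit order: 10, 7, 8, 4, 15, 1, 2, 13, 12, 17, 16, 18, 14, 5, 9, 0, 3, 11, 6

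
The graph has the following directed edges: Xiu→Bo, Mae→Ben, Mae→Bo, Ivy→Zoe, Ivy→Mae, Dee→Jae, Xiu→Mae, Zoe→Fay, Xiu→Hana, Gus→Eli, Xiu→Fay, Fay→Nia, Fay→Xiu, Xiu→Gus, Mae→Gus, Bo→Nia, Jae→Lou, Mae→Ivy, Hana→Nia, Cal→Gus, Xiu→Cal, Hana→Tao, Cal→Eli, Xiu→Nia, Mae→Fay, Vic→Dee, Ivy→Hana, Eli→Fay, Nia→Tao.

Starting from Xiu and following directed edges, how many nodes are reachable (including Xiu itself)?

13

BFS from Xiu visits: Xiu, Bo, Cal, Fay, Gus, Hana, Mae, Nia, Eli, Tao, Ben, Ivy, Zoe
Reachable nodes: 13 of 17 total.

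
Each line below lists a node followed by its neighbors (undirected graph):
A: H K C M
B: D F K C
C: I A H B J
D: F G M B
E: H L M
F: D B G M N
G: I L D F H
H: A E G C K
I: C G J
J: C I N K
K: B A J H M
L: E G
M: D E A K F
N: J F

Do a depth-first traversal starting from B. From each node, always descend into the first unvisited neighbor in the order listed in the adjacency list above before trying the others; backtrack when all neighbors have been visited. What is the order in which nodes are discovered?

B, D, F, G, I, C, A, H, E, L, M, K, J, N

Visit B
B → D
D → F
F → G
G → I
I → C
C → A
A → H
H → E
E → L
E → M
M → K
K → J
J → N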